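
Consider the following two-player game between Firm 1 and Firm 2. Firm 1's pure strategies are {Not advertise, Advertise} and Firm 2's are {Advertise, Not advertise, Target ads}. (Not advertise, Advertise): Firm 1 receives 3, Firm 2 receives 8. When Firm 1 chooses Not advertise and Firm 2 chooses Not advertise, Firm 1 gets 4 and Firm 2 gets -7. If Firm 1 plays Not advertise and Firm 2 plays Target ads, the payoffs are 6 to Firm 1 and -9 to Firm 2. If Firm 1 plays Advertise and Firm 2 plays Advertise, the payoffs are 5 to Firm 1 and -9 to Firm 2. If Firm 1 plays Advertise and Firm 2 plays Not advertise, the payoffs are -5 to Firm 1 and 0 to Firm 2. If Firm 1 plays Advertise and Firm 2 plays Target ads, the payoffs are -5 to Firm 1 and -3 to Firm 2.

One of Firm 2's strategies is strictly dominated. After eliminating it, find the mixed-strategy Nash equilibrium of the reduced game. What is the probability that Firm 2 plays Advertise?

Firm 2's strategy Target ads is strictly dominated by Not advertise: -7 > -9 and 0 > -3. Eliminate Target ads.
Firm 2's mix must leave Firm 1 indifferent between Not advertise and Advertise.
  Firm 1's payoff from Not advertise: q·3 + (1−q)·4 = -q + 4
  Firm 1's payoff from Advertise: q·5 + (1−q)·(-5) = 10q - 5
  -q + 4 = 10q - 5  ⇒  -11q = -9  ⇒  q = 9/11.

q = 9/11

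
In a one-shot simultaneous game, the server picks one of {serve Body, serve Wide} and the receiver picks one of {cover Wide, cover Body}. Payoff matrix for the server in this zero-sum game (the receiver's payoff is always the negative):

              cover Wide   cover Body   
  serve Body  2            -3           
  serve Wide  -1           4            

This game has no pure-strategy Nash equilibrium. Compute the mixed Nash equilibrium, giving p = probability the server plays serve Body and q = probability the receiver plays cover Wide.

For the receiver to be willing to mix, the receiver must be indifferent between cover Wide and cover Body, which pins down the server's mix.
  the receiver's payoff to cover Wide: p·(-2) + (1−p)·1 = -3p + 1
  the receiver's payoff to cover Body: p·3 + (1−p)·(-4) = 7p - 4
  -3p + 1 = 7p - 4  ⇒  -10p = -5  ⇒  p = 1/2.
The receiver's mix must leave the server indifferent between serve Body and serve Wide.
  the server's payoff to serve Body: q·2 + (1−q)·(-3) = 5q - 3
  the server's payoff to serve Wide: q·(-1) + (1−q)·4 = -5q + 4
  5q - 3 = -5q + 4  ⇒  10q = 7  ⇒  q = 7/10.

p = 1/2, q = 7/10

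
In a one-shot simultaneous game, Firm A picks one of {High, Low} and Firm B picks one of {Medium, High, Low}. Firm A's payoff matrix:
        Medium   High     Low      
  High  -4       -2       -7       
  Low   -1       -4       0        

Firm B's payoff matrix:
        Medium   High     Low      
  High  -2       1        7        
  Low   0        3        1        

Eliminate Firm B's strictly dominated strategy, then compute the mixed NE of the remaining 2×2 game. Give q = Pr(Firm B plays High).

q = 7/9

Firm B's strategy Medium is strictly dominated by High: 1 > -2 and 3 > 0. Eliminate Medium.
Set Firm A's expected payoff from High equal to that from Low:
  Firm A's expected payoff from High: q·(-2) + (1−q)·(-7) = 5q - 7
  Firm A's expected payoff from Low: q·(-4) + (1−q)·0 = -4q
  5q - 7 = -4q  ⇒  9q = 7  ⇒  q = 7/9.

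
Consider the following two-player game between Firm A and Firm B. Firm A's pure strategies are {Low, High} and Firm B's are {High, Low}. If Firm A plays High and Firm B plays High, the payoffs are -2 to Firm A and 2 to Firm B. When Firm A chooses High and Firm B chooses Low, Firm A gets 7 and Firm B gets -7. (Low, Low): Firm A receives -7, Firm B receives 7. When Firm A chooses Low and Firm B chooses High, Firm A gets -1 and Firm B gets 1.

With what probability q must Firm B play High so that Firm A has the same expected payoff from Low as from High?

Firm A's indifference between Low and High determines Firm B's mixing probability q:
  Firm A's payoff to Low: q·(-1) + (1−q)·(-7) = 6q - 7
  Firm A's payoff to High: q·(-2) + (1−q)·7 = -9q + 7
  6q - 7 = -9q + 7  ⇒  15q = 14  ⇒  q = 14/15.

q = 14/15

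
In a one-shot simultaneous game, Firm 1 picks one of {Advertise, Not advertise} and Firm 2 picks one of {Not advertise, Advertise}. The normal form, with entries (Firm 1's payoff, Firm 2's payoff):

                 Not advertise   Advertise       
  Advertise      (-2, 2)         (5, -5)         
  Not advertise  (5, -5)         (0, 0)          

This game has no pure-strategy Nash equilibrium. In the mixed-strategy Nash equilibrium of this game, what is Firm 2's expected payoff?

-25/12

For Firm 2 to be willing to mix, Firm 2 must be indifferent between Not advertise and Advertise, which pins down Firm 1's mix.
  Firm 2's payoff from Not advertise: p·2 + (1−p)·(-5) = 7p - 5
  Firm 2's payoff from Advertise: p·(-5) + (1−p)·0 = -5p
  7p - 5 = -5p  ⇒  12p = 5  ⇒  p = 5/12.
At equilibrium Firm 2 is indifferent across columns, so Firm 2's payoff equals the payoff from Not advertise: (5/12)·2 + (7/12)·(-5) = -25/12.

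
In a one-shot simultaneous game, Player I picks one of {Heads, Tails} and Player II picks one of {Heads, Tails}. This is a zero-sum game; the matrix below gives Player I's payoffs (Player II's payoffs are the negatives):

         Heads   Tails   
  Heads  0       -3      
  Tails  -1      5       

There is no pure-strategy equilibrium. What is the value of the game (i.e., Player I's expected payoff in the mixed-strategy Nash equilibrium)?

Set Player I's expected payoff from Heads equal to that from Tails:
  Player I's expected payoff from Heads: q·0 + (1−q)·(-3) = 3q - 3
  Player I's expected payoff from Tails: q·(-1) + (1−q)·5 = -6q + 5
  3q - 3 = -6q + 5  ⇒  9q = 8  ⇒  q = 8/9.
The value is Player I's expected payoff against this mix (using Heads): (8/9)·0 + (1/9)·(-3) = -1/3.

v = -1/3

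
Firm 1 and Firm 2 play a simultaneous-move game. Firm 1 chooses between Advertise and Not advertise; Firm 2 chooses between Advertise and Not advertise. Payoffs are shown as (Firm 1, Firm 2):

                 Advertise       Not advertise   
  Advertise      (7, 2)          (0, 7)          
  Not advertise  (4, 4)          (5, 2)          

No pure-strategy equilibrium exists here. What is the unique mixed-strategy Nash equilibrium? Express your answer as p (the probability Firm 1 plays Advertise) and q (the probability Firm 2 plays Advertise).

p = 2/7, q = 5/8

For Firm 2 to be willing to mix, Firm 2 must be indifferent between Advertise and Not advertise, which pins down Firm 1's mix.
  Firm 2's expected payoff from Advertise: p·2 + (1−p)·4 = -2p + 4
  Firm 2's expected payoff from Not advertise: p·7 + (1−p)·2 = 5p + 2
  -2p + 4 = 5p + 2  ⇒  -7p = -2  ⇒  p = 2/7.
Firm 2's mix must leave Firm 1 indifferent between Advertise and Not advertise.
  Firm 1's payoff from Advertise: q·7 + (1−q)·0 = 7q
  Firm 1's payoff from Not advertise: q·4 + (1−q)·5 = -q + 5
  7q = -q + 5  ⇒  8q = 5  ⇒  q = 5/8.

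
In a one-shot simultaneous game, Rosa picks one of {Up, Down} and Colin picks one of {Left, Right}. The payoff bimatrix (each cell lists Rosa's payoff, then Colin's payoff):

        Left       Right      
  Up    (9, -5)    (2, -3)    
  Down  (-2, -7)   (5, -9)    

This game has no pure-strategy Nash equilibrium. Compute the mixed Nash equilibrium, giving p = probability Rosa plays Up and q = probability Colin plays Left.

Rosa's mix must leave Colin indifferent between Left and Right.
  Colin's payoff to Left: p·(-5) + (1−p)·(-7) = 2p - 7
  Colin's payoff to Right: p·(-3) + (1−p)·(-9) = 6p - 9
  2p - 7 = 6p - 9  ⇒  -4p = -2  ⇒  p = 1/2.
Set Rosa's expected payoff from Up equal to that from Down:
  Rosa's payoff from Up: q·9 + (1−q)·2 = 7q + 2
  Rosa's payoff from Down: q·(-2) + (1−q)·5 = -7q + 5
  7q + 2 = -7q + 5  ⇒  14q = 3  ⇒  q = 3/14.

p = 1/2, q = 3/14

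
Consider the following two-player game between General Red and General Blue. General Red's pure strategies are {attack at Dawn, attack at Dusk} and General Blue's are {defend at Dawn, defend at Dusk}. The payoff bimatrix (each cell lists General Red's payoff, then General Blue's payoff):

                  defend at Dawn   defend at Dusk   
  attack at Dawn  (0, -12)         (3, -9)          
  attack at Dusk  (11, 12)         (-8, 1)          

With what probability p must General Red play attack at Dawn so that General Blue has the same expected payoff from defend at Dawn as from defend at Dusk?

In a mixed equilibrium General Blue is indifferent between defend at Dawn and defend at Dusk; this condition fixes p.
  General Blue's payoff from defend at Dawn: p·(-12) + (1−p)·12 = -24p + 12
  General Blue's payoff from defend at Dusk: p·(-9) + (1−p)·1 = -10p + 1
  -24p + 12 = -10p + 1  ⇒  -14p = -11  ⇒  p = 11/14.

p = 11/14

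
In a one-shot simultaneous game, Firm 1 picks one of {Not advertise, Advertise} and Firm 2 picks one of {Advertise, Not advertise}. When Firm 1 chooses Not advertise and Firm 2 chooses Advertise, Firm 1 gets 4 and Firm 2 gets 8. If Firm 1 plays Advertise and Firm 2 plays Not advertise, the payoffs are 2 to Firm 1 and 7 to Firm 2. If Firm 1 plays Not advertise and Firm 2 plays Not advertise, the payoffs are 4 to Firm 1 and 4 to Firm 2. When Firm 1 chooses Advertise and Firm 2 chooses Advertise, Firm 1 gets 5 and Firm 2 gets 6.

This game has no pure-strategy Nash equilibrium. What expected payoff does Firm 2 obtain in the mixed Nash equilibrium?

In a mixed equilibrium Firm 2 is indifferent between Advertise and Not advertise; this condition fixes p.
  Firm 2's payoff to Advertise: p·8 + (1−p)·6 = 2p + 6
  Firm 2's payoff to Not advertise: p·4 + (1−p)·7 = -3p + 7
  2p + 6 = -3p + 7  ⇒  5p = 1  ⇒  p = 1/5.
At equilibrium Firm 2 is indifferent across columns, so Firm 2's payoff equals the payoff from Advertise: (1/5)·8 + (4/5)·6 = 32/5.

32/5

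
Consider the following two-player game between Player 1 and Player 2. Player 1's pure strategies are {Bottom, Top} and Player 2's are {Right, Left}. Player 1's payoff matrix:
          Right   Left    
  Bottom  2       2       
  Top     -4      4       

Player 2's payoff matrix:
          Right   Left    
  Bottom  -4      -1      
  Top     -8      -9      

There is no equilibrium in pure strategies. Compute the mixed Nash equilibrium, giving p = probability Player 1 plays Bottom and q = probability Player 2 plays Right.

For Player 2 to be willing to mix, Player 2 must be indifferent between Right and Left, which pins down Player 1's mix.
  Player 2's expected payoff from Right: p·(-4) + (1−p)·(-8) = 4p - 8
  Player 2's expected payoff from Left: p·(-1) + (1−p)·(-9) = 8p - 9
  4p - 8 = 8p - 9  ⇒  -4p = -1  ⇒  p = 1/4.
For Player 1 to be willing to mix, Player 1 must be indifferent between Bottom and Top, which pins down Player 2's mix.
  Player 1's expected payoff from Bottom: q·2 + (1−q)·2 = 2
  Player 1's expected payoff from Top: q·(-4) + (1−q)·4 = -8q + 4
  2 = -8q + 4  ⇒  8q = 2  ⇒  q = 1/4.

p = 1/4, q = 1/4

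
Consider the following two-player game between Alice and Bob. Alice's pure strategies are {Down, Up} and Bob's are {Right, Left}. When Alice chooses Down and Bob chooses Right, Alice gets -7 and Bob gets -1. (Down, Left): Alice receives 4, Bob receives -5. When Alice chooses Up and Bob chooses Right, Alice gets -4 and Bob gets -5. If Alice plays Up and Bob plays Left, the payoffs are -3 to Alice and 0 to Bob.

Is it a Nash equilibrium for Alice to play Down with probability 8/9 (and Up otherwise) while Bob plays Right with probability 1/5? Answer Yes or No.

Given Alice's mix p = 8/9, Bob's payoff from Right is -13/9 but from Left is -40/9. Bob strictly prefers Right, so Bob would not mix.
So the proposed profile is not a Nash equilibrium.

No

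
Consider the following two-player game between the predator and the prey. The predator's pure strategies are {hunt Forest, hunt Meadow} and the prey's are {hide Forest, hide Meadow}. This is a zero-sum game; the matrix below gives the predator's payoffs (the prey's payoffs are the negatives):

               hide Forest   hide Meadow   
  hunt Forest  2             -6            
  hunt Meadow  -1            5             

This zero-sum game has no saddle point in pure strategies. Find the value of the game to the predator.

In a mixed equilibrium the predator is indifferent between hunt Forest and hunt Meadow; this condition fixes q.
  the predator's expected payoff from hunt Forest: q·2 + (1−q)·(-6) = 8q - 6
  the predator's expected payoff from hunt Meadow: q·(-1) + (1−q)·5 = -6q + 5
  8q - 6 = -6q + 5  ⇒  14q = 11  ⇒  q = 11/14.
The value is the predator's expected payoff against this mix (using hunt Forest): (11/14)·2 + (3/14)·(-6) = 2/7.

v = 2/7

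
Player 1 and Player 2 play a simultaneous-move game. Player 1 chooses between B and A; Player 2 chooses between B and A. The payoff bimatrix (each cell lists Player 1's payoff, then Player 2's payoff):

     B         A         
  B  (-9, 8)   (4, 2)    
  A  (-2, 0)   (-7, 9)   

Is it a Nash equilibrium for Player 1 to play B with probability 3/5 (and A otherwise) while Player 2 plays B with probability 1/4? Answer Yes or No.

No

Given Player 2's mix q = 1/4, Player 1's payoff from B is 3/4 but from A is -23/4. Player 1 strictly prefers B, so Player 1 would not mix.
So the proposed profile is not a Nash equilibrium.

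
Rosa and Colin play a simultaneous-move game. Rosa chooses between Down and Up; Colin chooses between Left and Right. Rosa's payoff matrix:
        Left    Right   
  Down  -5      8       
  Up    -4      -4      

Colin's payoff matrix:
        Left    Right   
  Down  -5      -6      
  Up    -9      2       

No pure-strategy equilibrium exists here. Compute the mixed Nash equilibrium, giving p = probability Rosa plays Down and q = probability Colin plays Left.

p = 11/12, q = 12/13

Rosa's mix must leave Colin indifferent between Left and Right.
  Colin's payoff to Left: p·(-5) + (1−p)·(-9) = 4p - 9
  Colin's payoff to Right: p·(-6) + (1−p)·2 = -8p + 2
  4p - 9 = -8p + 2  ⇒  12p = 11  ⇒  p = 11/12.
Colin's mix must leave Rosa indifferent between Down and Up.
  Rosa's payoff to Down: q·(-5) + (1−q)·8 = -13q + 8
  Rosa's payoff to Up: q·(-4) + (1−q)·(-4) = -4
  -13q + 8 = -4  ⇒  -13q = -12  ⇒  q = 12/13.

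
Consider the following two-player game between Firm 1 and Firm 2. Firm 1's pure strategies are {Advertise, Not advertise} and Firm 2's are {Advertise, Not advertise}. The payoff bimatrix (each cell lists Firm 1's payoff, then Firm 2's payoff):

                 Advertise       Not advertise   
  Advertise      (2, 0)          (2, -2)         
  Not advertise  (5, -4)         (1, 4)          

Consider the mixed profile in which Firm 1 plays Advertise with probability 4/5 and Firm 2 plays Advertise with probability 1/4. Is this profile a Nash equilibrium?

Yes

Check Firm 2's indifference given Firm 1's mix p = 4/5:
  payoff from Advertise = -4/5; payoff from Not advertise = -4/5 — equal.
Check Firm 1's indifference given Firm 2's mix q = 1/4:
  payoff from Advertise = 2; payoff from Not advertise = 2 — equal.
Both players are indifferent, so neither can profitably deviate.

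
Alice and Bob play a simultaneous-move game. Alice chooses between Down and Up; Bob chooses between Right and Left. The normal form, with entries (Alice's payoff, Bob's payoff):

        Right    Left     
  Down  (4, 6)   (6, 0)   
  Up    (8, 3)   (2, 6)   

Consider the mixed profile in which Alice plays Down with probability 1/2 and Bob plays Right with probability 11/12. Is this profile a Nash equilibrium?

No

Given Alice's mix p = 1/2, Bob's payoff from Right is 9/2 but from Left is 3. Bob strictly prefers Right, so Bob would not mix.
So the proposed profile is not a Nash equilibrium.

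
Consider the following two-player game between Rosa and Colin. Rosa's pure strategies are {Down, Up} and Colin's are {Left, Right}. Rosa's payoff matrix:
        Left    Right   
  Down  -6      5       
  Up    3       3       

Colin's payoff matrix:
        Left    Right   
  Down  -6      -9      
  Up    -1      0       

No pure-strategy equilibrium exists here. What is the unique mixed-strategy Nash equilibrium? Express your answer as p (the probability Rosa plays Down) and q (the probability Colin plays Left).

Colin's indifference between Left and Right determines Rosa's mixing probability p:
  Colin's payoff from Left: p·(-6) + (1−p)·(-1) = -5p - 1
  Colin's payoff from Right: p·(-9) + (1−p)·0 = -9p
  -5p - 1 = -9p  ⇒  4p = 1  ⇒  p = 1/4.
Rosa's indifference between Down and Up determines Colin's mixing probability q:
  Rosa's expected payoff from Down: q·(-6) + (1−q)·5 = -11q + 5
  Rosa's expected payoff from Up: q·3 + (1−q)·3 = 3
  -11q + 5 = 3  ⇒  -11q = -2  ⇒  q = 2/11.

p = 1/4, q = 2/11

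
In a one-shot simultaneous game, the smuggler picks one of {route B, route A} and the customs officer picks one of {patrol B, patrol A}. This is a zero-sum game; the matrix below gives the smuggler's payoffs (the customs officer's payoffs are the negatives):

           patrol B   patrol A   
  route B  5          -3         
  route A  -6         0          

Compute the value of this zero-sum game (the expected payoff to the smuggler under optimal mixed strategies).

v = -9/7

The smuggler's indifference between route B and route A determines the customs officer's mixing probability q:
  the smuggler's payoff from route B: q·5 + (1−q)·(-3) = 8q - 3
  the smuggler's payoff from route A: q·(-6) + (1−q)·0 = -6q
  8q - 3 = -6q  ⇒  14q = 3  ⇒  q = 3/14.
The value is the smuggler's expected payoff against this mix (using route B): (3/14)·5 + (11/14)·(-3) = -9/7.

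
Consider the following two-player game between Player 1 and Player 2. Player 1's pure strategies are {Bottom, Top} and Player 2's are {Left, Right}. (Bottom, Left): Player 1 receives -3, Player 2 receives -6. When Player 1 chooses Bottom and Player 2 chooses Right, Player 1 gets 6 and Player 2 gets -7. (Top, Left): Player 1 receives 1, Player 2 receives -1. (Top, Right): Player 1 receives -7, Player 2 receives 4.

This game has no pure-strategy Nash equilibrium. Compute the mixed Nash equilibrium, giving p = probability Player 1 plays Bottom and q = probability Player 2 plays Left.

Set Player 2's expected payoff from Left equal to that from Right:
  Player 2's payoff from Left: p·(-6) + (1−p)·(-1) = -5p - 1
  Player 2's payoff from Right: p·(-7) + (1−p)·4 = -11p + 4
  -5p - 1 = -11p + 4  ⇒  6p = 5  ⇒  p = 5/6.
In a mixed equilibrium Player 1 is indifferent between Bottom and Top; this condition fixes q.
  Player 1's expected payoff from Bottom: q·(-3) + (1−q)·6 = -9q + 6
  Player 1's expected payoff from Top: q·1 + (1−q)·(-7) = 8q - 7
  -9q + 6 = 8q - 7  ⇒  -17q = -13  ⇒  q = 13/17.

p = 5/6, q = 13/17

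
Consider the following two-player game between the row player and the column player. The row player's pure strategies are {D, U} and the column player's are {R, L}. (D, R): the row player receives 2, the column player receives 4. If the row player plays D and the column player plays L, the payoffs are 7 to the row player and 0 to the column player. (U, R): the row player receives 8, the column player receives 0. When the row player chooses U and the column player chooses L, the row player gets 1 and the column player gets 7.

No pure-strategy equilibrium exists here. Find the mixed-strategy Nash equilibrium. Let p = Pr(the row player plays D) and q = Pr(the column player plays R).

p = 7/11, q = 1/2

The row player's mix must leave the column player indifferent between R and L.
  the column player's payoff to R: p·4 + (1−p)·0 = 4p
  the column player's payoff to L: p·0 + (1−p)·7 = -7p + 7
  4p = -7p + 7  ⇒  11p = 7  ⇒  p = 7/11.
Set the row player's expected payoff from D equal to that from U:
  the row player's expected payoff from D: q·2 + (1−q)·7 = -5q + 7
  the row player's expected payoff from U: q·8 + (1−q)·1 = 7q + 1
  -5q + 7 = 7q + 1  ⇒  -12q = -6  ⇒  q = 1/2.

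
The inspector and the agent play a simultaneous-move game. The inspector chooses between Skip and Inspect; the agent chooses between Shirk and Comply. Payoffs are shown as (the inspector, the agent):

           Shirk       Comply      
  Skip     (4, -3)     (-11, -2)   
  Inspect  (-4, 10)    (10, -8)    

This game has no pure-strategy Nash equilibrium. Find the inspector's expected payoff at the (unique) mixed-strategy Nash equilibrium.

-4/29

For the inspector to be willing to mix, the inspector must be indifferent between Skip and Inspect, which pins down the agent's mix.
  the inspector's payoff from Skip: q·4 + (1−q)·(-11) = 15q - 11
  the inspector's payoff from Inspect: q·(-4) + (1−q)·10 = -14q + 10
  15q - 11 = -14q + 10  ⇒  29q = 21  ⇒  q = 21/29.
At equilibrium the inspector is indifferent across rows, so the inspector's payoff equals the payoff from Skip: (21/29)·4 + (8/29)·(-11) = -4/29.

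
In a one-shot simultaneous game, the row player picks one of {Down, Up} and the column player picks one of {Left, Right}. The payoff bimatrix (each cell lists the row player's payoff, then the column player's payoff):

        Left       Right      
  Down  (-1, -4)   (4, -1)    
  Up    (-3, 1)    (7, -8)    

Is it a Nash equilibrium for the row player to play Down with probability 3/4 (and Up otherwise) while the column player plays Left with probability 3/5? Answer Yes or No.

Check the column player's indifference given the row player's mix p = 3/4:
  payoff from Left = -11/4; payoff from Right = -11/4 — equal.
Check the row player's indifference given the column player's mix q = 3/5:
  payoff from Down = 1; payoff from Up = 1 — equal.
Both players are indifferent, so neither can profitably deviate.

Yes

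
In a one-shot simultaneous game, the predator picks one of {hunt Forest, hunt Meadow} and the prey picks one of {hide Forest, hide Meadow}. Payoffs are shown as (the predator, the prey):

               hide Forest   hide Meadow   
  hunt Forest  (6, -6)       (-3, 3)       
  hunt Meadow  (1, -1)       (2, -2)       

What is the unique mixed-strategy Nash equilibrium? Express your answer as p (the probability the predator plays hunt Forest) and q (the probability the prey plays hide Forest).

p = 1/10, q = 1/2

Set the prey's expected payoff from hide Forest equal to that from hide Meadow:
  the prey's payoff from hide Forest: p·(-6) + (1−p)·(-1) = -5p - 1
  the prey's payoff from hide Meadow: p·3 + (1−p)·(-2) = 5p - 2
  -5p - 1 = 5p - 2  ⇒  -10p = -1  ⇒  p = 1/10.
In a mixed equilibrium the predator is indifferent between hunt Forest and hunt Meadow; this condition fixes q.
  the predator's payoff to hunt Forest: q·6 + (1−q)·(-3) = 9q - 3
  the predator's payoff to hunt Meadow: q·1 + (1−q)·2 = -q + 2
  9q - 3 = -q + 2  ⇒  10q = 5  ⇒  q = 1/2.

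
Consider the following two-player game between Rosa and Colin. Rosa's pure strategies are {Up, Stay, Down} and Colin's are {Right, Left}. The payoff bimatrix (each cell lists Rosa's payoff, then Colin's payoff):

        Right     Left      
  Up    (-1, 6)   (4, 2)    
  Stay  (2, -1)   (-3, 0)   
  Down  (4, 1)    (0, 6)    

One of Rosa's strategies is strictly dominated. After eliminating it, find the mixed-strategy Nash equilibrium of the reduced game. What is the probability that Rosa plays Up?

p = 5/9

Rosa's strategy Stay is strictly dominated by Down: 4 > 2 and 0 > -3. Eliminate Stay.
In a mixed equilibrium Colin is indifferent between Right and Left; this condition fixes p.
  Colin's payoff from Right: p·6 + (1−p)·1 = 5p + 1
  Colin's payoff from Left: p·2 + (1−p)·6 = -4p + 6
  5p + 1 = -4p + 6  ⇒  9p = 5  ⇒  p = 5/9.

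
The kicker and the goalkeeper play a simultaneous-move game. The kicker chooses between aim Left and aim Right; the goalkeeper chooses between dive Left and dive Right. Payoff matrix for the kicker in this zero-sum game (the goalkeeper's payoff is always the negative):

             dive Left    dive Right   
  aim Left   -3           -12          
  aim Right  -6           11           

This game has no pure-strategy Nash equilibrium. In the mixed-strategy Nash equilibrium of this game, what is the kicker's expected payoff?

-105/26

In a mixed equilibrium the kicker is indifferent between aim Left and aim Right; this condition fixes q.
  the kicker's payoff to aim Left: q·(-3) + (1−q)·(-12) = 9q - 12
  the kicker's payoff to aim Right: q·(-6) + (1−q)·11 = -17q + 11
  9q - 12 = -17q + 11  ⇒  26q = 23  ⇒  q = 23/26.
At equilibrium the kicker is indifferent across rows, so the kicker's payoff equals the payoff from aim Left: (23/26)·(-3) + (3/26)·(-12) = -105/26.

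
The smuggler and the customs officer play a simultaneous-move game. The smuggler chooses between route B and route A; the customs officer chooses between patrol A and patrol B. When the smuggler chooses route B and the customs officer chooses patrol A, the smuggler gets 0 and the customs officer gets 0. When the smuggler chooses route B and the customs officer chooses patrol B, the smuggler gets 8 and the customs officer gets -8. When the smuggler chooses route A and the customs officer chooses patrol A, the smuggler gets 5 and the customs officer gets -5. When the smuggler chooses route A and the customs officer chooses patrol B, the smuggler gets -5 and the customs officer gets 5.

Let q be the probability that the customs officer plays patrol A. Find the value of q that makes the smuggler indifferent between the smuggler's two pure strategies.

q = 13/18

Set the smuggler's expected payoff from route B equal to that from route A:
  the smuggler's expected payoff from route B: q·0 + (1−q)·8 = -8q + 8
  the smuggler's expected payoff from route A: q·5 + (1−q)·(-5) = 10q - 5
  -8q + 8 = 10q - 5  ⇒  -18q = -13  ⇒  q = 13/18.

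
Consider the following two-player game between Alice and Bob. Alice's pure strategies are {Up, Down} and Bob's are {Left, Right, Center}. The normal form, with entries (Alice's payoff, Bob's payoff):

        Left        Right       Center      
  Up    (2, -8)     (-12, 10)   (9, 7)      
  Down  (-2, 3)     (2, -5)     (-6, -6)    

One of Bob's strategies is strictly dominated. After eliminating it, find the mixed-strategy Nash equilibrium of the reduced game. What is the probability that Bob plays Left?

Bob's strategy Center is strictly dominated by Right: 10 > 7 and -5 > -6. Eliminate Center.
Set Alice's expected payoff from Up equal to that from Down:
  Alice's payoff from Up: q·2 + (1−q)·(-12) = 14q - 12
  Alice's payoff from Down: q·(-2) + (1−q)·2 = -4q + 2
  14q - 12 = -4q + 2  ⇒  18q = 14  ⇒  q = 7/9.

q = 7/9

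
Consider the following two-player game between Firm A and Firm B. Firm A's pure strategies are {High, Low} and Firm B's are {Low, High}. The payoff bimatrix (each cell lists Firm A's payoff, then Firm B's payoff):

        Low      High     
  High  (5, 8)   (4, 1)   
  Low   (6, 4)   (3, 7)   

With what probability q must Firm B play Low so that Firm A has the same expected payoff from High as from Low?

Firm A's indifference between High and Low determines Firm B's mixing probability q:
  Firm A's payoff from High: q·5 + (1−q)·4 = q + 4
  Firm A's payoff from Low: q·6 + (1−q)·3 = 3q + 3
  q + 4 = 3q + 3  ⇒  -2q = -1  ⇒  q = 1/2.

q = 1/2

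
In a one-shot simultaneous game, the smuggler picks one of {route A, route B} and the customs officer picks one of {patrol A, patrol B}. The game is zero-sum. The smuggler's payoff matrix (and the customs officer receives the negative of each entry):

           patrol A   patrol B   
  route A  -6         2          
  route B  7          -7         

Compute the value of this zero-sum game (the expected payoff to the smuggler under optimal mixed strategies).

v = -14/11

The smuggler's indifference between route A and route B determines the customs officer's mixing probability q:
  the smuggler's expected payoff from route A: q·(-6) + (1−q)·2 = -8q + 2
  the smuggler's expected payoff from route B: q·7 + (1−q)·(-7) = 14q - 7
  -8q + 2 = 14q - 7  ⇒  -22q = -9  ⇒  q = 9/22.
The value is the smuggler's expected payoff against this mix (using route A): (9/22)·(-6) + (13/22)·2 = -14/11.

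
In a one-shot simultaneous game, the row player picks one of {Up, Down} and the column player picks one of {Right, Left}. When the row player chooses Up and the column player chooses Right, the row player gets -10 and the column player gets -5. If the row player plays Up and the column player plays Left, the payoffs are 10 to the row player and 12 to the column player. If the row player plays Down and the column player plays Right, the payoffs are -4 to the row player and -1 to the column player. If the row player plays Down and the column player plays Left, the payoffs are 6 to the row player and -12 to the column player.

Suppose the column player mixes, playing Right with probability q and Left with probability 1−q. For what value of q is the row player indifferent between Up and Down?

q = 2/5

For the row player to be willing to mix, the row player must be indifferent between Up and Down, which pins down the column player's mix.
  the row player's expected payoff from Up: q·(-10) + (1−q)·10 = -20q + 10
  the row player's expected payoff from Down: q·(-4) + (1−q)·6 = -10q + 6
  -20q + 10 = -10q + 6  ⇒  -10q = -4  ⇒  q = 2/5.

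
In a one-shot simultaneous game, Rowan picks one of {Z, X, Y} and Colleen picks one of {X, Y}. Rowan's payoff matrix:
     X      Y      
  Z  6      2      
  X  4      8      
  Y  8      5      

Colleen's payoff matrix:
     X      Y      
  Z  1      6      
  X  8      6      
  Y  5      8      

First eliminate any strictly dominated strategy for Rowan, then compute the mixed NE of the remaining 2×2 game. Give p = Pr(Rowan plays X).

Rowan's strategy Z is strictly dominated by Y: 8 > 6 and 5 > 2. Eliminate Z.
Set Colleen's expected payoff from X equal to that from Y:
  Colleen's expected payoff from X: p·8 + (1−p)·5 = 3p + 5
  Colleen's expected payoff from Y: p·6 + (1−p)·8 = -2p + 8
  3p + 5 = -2p + 8  ⇒  5p = 3  ⇒  p = 3/5.

p = 3/5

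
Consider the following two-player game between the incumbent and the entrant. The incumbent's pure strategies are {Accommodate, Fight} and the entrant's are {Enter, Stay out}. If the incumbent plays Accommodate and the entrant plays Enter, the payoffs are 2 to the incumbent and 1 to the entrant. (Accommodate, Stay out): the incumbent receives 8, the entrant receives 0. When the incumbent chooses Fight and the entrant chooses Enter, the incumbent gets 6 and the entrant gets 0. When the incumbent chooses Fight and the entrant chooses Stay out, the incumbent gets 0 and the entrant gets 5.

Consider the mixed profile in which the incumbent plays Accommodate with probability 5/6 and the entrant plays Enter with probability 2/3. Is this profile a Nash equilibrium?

Yes

Check the entrant's indifference given the incumbent's mix p = 5/6:
  payoff from Enter = 5/6; payoff from Stay out = 5/6 — equal.
Check the incumbent's indifference given the entrant's mix q = 2/3:
  payoff from Accommodate = 4; payoff from Fight = 4 — equal.
Both players are indifferent, so neither can profitably deviate.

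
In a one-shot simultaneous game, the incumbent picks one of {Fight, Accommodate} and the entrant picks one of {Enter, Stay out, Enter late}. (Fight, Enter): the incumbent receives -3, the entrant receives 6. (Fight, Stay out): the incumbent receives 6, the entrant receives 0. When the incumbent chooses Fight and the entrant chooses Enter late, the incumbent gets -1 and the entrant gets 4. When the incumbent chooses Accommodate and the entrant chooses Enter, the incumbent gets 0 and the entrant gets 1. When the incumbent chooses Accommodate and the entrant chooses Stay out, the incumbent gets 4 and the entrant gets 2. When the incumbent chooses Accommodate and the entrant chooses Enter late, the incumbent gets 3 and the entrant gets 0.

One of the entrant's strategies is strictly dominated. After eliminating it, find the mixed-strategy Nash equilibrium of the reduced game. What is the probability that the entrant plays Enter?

q = 2/5

The entrant's strategy Enter late is strictly dominated by Enter: 6 > 4 and 1 > 0. Eliminate Enter late.
The entrant's mix must leave the incumbent indifferent between Fight and Accommodate.
  the incumbent's payoff from Fight: q·(-3) + (1−q)·6 = -9q + 6
  the incumbent's payoff from Accommodate: q·0 + (1−q)·4 = -4q + 4
  -9q + 6 = -4q + 4  ⇒  -5q = -2  ⇒  q = 2/5.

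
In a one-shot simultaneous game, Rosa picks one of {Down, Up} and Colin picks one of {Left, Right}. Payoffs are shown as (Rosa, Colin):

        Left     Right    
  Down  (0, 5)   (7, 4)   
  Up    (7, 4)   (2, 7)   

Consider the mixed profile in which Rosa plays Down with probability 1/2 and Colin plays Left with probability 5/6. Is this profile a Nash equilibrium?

No

Given Rosa's mix p = 1/2, Colin's payoff from Left is 9/2 but from Right is 11/2. Colin strictly prefers Right, so Colin would not mix.
So the proposed profile is not a Nash equilibrium.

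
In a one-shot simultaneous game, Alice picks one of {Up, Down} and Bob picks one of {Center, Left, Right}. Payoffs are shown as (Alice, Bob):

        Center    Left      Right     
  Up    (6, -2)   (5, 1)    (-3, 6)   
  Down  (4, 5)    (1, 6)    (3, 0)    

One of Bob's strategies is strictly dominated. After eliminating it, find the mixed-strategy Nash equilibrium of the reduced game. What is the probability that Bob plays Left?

q = 3/5

Bob's strategy Center is strictly dominated by Left: 1 > -2 and 6 > 5. Eliminate Center.
Set Alice's expected payoff from Up equal to that from Down:
  Alice's payoff from Up: q·5 + (1−q)·(-3) = 8q - 3
  Alice's payoff from Down: q·1 + (1−q)·3 = -2q + 3
  8q - 3 = -2q + 3  ⇒  10q = 6  ⇒  q = 3/5.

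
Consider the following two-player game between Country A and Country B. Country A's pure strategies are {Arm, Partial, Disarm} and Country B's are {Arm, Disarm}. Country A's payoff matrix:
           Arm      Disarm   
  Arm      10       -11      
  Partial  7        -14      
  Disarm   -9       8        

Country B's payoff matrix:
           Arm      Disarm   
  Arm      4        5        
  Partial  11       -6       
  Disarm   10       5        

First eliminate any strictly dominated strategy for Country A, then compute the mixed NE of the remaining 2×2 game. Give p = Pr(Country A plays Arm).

Country A's strategy Partial is strictly dominated by Arm: 10 > 7 and -11 > -14. Eliminate Partial.
In a mixed equilibrium Country B is indifferent between Arm and Disarm; this condition fixes p.
  Country B's payoff from Arm: p·4 + (1−p)·10 = -6p + 10
  Country B's payoff from Disarm: p·5 + (1−p)·5 = 5
  -6p + 10 = 5  ⇒  -6p = -5  ⇒  p = 5/6.

p = 5/6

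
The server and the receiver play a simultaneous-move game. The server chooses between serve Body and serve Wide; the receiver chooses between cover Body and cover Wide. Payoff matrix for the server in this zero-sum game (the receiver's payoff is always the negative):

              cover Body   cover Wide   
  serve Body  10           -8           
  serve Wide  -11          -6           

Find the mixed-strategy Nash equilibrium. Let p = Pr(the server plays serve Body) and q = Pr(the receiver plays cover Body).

The receiver's indifference between cover Body and cover Wide determines the server's mixing probability p:
  the receiver's payoff from cover Body: p·(-10) + (1−p)·11 = -21p + 11
  the receiver's payoff from cover Wide: p·8 + (1−p)·6 = 2p + 6
  -21p + 11 = 2p + 6  ⇒  -23p = -5  ⇒  p = 5/23.
In a mixed equilibrium the server is indifferent between serve Body and serve Wide; this condition fixes q.
  the server's payoff from serve Body: q·10 + (1−q)·(-8) = 18q - 8
  the server's payoff from serve Wide: q·(-11) + (1−q)·(-6) = -5q - 6
  18q - 8 = -5q - 6  ⇒  23q = 2  ⇒  q = 2/23.

p = 5/23, q = 2/23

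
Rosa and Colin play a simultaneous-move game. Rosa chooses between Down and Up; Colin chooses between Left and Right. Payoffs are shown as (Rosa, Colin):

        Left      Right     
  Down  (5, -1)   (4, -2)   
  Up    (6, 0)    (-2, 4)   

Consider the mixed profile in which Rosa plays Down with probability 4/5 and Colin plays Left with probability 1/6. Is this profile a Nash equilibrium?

No

Given Colin's mix q = 1/6, Rosa's payoff from Down is 25/6 but from Up is -2/3. Rosa strictly prefers Down, so Rosa would not mix.
So the proposed profile is not a Nash equilibrium.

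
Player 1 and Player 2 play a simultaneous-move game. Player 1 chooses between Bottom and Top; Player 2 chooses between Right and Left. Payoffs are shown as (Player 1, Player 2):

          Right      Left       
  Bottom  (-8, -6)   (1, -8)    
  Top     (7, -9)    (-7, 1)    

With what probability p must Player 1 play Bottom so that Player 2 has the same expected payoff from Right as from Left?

For Player 2 to be willing to mix, Player 2 must be indifferent between Right and Left, which pins down Player 1's mix.
  Player 2's payoff from Right: p·(-6) + (1−p)·(-9) = 3p - 9
  Player 2's payoff from Left: p·(-8) + (1−p)·1 = -9p + 1
  3p - 9 = -9p + 1  ⇒  12p = 10  ⇒  p = 5/6.

p = 5/6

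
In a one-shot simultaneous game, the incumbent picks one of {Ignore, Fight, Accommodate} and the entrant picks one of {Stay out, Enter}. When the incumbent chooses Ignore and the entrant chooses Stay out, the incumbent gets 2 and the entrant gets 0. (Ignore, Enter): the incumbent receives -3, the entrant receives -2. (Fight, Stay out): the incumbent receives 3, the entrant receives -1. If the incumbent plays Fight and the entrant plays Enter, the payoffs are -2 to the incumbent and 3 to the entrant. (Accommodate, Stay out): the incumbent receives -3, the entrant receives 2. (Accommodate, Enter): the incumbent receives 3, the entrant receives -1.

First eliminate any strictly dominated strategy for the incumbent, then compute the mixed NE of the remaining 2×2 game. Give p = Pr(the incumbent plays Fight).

The incumbent's strategy Ignore is strictly dominated by Fight: 3 > 2 and -2 > -3. Eliminate Ignore.
In a mixed equilibrium the entrant is indifferent between Stay out and Enter; this condition fixes p.
  the entrant's expected payoff from Stay out: p·(-1) + (1−p)·2 = -3p + 2
  the entrant's expected payoff from Enter: p·3 + (1−p)·(-1) = 4p - 1
  -3p + 2 = 4p - 1  ⇒  -7p = -3  ⇒  p = 3/7.

p = 3/7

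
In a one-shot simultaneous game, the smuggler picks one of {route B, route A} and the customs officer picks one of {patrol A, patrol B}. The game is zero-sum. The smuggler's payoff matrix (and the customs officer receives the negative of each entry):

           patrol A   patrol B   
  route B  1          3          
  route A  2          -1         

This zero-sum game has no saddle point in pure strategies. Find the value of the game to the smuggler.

In a mixed equilibrium the smuggler is indifferent between route B and route A; this condition fixes q.
  the smuggler's expected payoff from route B: q·1 + (1−q)·3 = -2q + 3
  the smuggler's expected payoff from route A: q·2 + (1−q)·(-1) = 3q - 1
  -2q + 3 = 3q - 1  ⇒  -5q = -4  ⇒  q = 4/5.
The value is the smuggler's expected payoff against this mix (using route B): (4/5)·1 + (1/5)·3 = 7/5.

v = 7/5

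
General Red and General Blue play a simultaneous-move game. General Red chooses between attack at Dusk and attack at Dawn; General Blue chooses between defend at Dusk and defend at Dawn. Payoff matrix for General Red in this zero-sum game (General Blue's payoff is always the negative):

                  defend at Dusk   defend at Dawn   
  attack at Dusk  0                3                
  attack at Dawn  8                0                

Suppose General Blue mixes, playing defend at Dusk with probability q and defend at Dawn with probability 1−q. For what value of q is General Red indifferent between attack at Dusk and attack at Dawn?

In a mixed equilibrium General Red is indifferent between attack at Dusk and attack at Dawn; this condition fixes q.
  General Red's expected payoff from attack at Dusk: q·0 + (1−q)·3 = -3q + 3
  General Red's expected payoff from attack at Dawn: q·8 + (1−q)·0 = 8q
  -3q + 3 = 8q  ⇒  -11q = -3  ⇒  q = 3/11.

q = 3/11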